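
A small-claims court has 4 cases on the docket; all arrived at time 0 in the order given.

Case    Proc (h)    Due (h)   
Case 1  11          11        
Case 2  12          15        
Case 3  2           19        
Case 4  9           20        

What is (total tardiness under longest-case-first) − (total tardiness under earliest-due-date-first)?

LPT (decreasing processing time): Case 2 Case 1 Case 4 Case 3.
Case 2: 0→12, due 15, tardiness 0
Case 1: 12→23, due 11, tardiness 12
Case 4: 23→32, due 20, tardiness 12
Case 3: 32→34, due 19, tardiness 15
Sum = 0+12+12+15 = 39.
EDD (increasing due date): Case 1 Case 2 Case 3 Case 4.
Case 1: 0→11, due 11, tardiness 0
Case 2: 11→23, due 15, tardiness 8
Case 3: 23→25, due 19, tardiness 6
Case 4: 25→34, due 20, tardiness 14
Sum = 0+8+6+14 = 28.
Difference = 39 − 28 = 11.

11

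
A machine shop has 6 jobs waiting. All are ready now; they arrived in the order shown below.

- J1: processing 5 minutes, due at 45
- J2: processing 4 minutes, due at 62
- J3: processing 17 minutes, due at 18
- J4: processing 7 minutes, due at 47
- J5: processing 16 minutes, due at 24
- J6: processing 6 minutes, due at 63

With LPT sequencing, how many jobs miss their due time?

LPT (decreasing processing time): J3 J5 J4 J6 J1 J2.
J3: 0→17, due 18, tardiness 0
J5: 17→33, due 24, tardiness 9
J4: 33→40, due 47, tardiness 0
J6: 40→46, due 63, tardiness 0
J1: 46→51, due 45, tardiness 6
J2: 51→55, due 62, tardiness 0
Late jobs: 2.

2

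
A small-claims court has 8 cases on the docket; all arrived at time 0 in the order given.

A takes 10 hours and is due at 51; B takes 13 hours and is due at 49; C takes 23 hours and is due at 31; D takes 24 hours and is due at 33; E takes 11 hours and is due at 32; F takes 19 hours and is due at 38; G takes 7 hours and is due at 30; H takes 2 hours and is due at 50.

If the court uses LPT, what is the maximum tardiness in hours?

77

LPT (decreasing processing time): D C F B E A G H.
D: 0→24, due 33, tardiness 0
C: 24→47, due 31, tardiness 16
F: 47→66, due 38, tardiness 28
B: 66→79, due 49, tardiness 30
E: 79→90, due 32, tardiness 58
A: 90→100, due 51, tardiness 49
G: 100→107, due 30, tardiness 77
H: 107→109, due 50, tardiness 59
Maximum = 77.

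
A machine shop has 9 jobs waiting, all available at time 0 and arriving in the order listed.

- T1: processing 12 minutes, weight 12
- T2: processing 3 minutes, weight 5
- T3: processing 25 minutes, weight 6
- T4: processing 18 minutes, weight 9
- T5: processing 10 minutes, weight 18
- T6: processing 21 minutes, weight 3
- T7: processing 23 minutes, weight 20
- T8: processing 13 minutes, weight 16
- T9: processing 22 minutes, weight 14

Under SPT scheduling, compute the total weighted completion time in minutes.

6600

SPT (increasing processing time): T2 T5 T1 T8 T4 T6 T9 T7 T3.
T2: finishes 3, weight 5, w·C = 15
T5: finishes 13, weight 18, w·C = 234
T1: finishes 25, weight 12, w·C = 300
T8: finishes 38, weight 16, w·C = 608
T4: finishes 56, weight 9, w·C = 504
T6: finishes 77, weight 3, w·C = 231
T9: finishes 99, weight 14, w·C = 1386
T7: finishes 122, weight 20, w·C = 2440
T3: finishes 147, weight 6, w·C = 882
Sum = 15+234+300+608+504+231+1386+2440+882 = 6600.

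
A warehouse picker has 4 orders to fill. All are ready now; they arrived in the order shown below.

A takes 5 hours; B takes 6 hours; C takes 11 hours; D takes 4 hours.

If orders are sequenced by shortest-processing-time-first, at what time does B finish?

SPT (increasing processing time): D A B C.
D: 0→4
A: 4→9
B: 9→15

15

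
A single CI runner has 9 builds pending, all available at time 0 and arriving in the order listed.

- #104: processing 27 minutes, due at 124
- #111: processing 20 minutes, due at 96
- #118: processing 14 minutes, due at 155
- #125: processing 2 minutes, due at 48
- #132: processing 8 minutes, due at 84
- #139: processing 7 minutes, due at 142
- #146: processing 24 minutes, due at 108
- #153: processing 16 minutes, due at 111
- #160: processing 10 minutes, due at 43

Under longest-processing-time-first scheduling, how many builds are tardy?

LPT (decreasing processing time): #104 #146 #111 #153 #118 #160 #132 #139 #125.
#104: 0→27, due 124, tardiness 0
#146: 27→51, due 108, tardiness 0
#111: 51→71, due 96, tardiness 0
#153: 71→87, due 111, tardiness 0
#118: 87→101, due 155, tardiness 0
#160: 101→111, due 43, tardiness 68
#132: 111→119, due 84, tardiness 35
#139: 119→126, due 142, tardiness 0
#125: 126→128, due 48, tardiness 80
Late builds: 3.

3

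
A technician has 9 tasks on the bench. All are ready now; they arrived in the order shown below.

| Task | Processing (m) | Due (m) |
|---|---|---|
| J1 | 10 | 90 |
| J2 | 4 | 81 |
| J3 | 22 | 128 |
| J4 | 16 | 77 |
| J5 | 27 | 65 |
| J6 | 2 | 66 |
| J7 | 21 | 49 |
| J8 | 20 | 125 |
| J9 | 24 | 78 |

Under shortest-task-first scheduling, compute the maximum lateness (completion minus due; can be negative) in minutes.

SPT (increasing processing time): J6 J2 J1 J4 J8 J7 J3 J9 J5.
J6: 0→2, due 66, lateness -64
J2: 2→6, due 81, lateness -75
J1: 6→16, due 90, lateness -74
J4: 16→32, due 77, lateness -45
J8: 32→52, due 125, lateness -73
J7: 52→73, due 49, lateness 24
J3: 73→95, due 128, lateness -33
J9: 95→119, due 78, lateness 41
J5: 119→146, due 65, lateness 81
Maximum = 81.

81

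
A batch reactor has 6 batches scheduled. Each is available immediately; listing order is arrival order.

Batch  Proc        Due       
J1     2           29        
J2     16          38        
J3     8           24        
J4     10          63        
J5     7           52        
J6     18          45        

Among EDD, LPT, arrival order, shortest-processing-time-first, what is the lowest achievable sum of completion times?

159

EDD (increasing due date): J3 J1 J2 J6 J5 J4.
J3: 0→8
J1: 8→10
J2: 10→26
J6: 26→44
J5: 44→51
J4: 51→61
Sum = 8+10+26+44+51+61 = 200.
LPT (decreasing processing time): J6 J2 J4 J3 J5 J1.
J6: 0→18
J2: 18→34
J4: 34→44
J3: 44→52
J5: 52→59
J1: 59→61
Sum = 18+34+44+52+59+61 = 268.
FIFO (arrival order): J1 J2 J3 J4 J5 J6.
J1: 0→2
J2: 2→18
J3: 18→26
J4: 26→36
J5: 36→43
J6: 43→61
Sum = 2+18+26+36+43+61 = 186.
SPT (increasing processing time): J1 J5 J3 J4 J2 J6.
J1: 0→2
J5: 2→9
J3: 9→17
J4: 17→27
J2: 27→43
J6: 43→61
Sum = 2+9+17+27+43+61 = 159.
EDD 200, LPT 268, FIFO 186, SPT 159 → minimum 159.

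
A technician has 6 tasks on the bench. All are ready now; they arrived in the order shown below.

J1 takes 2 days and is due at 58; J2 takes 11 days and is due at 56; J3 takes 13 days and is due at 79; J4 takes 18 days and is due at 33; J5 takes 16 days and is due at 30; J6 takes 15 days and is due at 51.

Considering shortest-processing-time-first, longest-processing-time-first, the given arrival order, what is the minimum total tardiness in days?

38

SPT (increasing processing time): J1 J2 J3 J6 J5 J4.
J1: 0→2, due 58, tardiness 0
J2: 2→13, due 56, tardiness 0
J3: 13→26, due 79, tardiness 0
J6: 26→41, due 51, tardiness 0
J5: 41→57, due 30, tardiness 27
J4: 57→75, due 33, tardiness 42
Sum = 0+0+0+0+27+42 = 69.
LPT (decreasing processing time): J4 J5 J6 J3 J2 J1.
J4: 0→18, due 33, tardiness 0
J5: 18→34, due 30, tardiness 4
J6: 34→49, due 51, tardiness 0
J3: 49→62, due 79, tardiness 0
J2: 62→73, due 56, tardiness 17
J1: 73→75, due 58, tardiness 17
Sum = 0+4+0+0+17+17 = 38.
FIFO (arrival order): J1 J2 J3 J4 J5 J6.
J1: 0→2, due 58, tardiness 0
J2: 2→13, due 56, tardiness 0
J3: 13→26, due 79, tardiness 0
J4: 26→44, due 33, tardiness 11
J5: 44→60, due 30, tardiness 30
J6: 60→75, due 51, tardiness 24
Sum = 0+0+0+11+30+24 = 65.
SPT 69, LPT 38, FIFO 65 → minimum 38.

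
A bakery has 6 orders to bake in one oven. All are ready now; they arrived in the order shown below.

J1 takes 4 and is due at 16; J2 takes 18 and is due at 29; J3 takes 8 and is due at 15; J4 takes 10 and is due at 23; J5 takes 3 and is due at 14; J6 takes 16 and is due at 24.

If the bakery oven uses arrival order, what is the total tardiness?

FIFO (arrival order): J1 J2 J3 J4 J5 J6.
J1: 0→4, due 16, tardiness 0
J2: 4→22, due 29, tardiness 0
J3: 22→30, due 15, tardiness 15
J4: 30→40, due 23, tardiness 17
J5: 40→43, due 14, tardiness 29
J6: 43→59, due 24, tardiness 35
Sum = 0+0+15+17+29+35 = 96.

96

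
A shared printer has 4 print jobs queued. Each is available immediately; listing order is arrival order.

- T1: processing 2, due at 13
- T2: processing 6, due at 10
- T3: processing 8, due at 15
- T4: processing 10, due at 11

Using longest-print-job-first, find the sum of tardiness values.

30

LPT (decreasing processing time): T4 T3 T2 T1.
T4: 0→10, due 11, tardiness 0
T3: 10→18, due 15, tardiness 3
T2: 18→24, due 10, tardiness 14
T1: 24→26, due 13, tardiness 13
Sum = 0+3+14+13 = 30.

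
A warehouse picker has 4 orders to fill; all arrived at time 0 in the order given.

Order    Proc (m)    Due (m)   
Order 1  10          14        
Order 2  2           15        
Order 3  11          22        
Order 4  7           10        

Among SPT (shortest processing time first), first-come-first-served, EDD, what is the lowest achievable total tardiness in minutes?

13

SPT (increasing processing time): Order 2 Order 4 Order 1 Order 3.
Order 2: 0→2, due 15, tardiness 0
Order 4: 2→9, due 10, tardiness 0
Order 1: 9→19, due 14, tardiness 5
Order 3: 19→30, due 22, tardiness 8
Sum = 0+0+5+8 = 13.
FIFO (arrival order): Order 1 Order 2 Order 3 Order 4.
Order 1: 0→10, due 14, tardiness 0
Order 2: 10→12, due 15, tardiness 0
Order 3: 12→23, due 22, tardiness 1
Order 4: 23→30, due 10, tardiness 20
Sum = 0+0+1+20 = 21.
EDD (increasing due date): Order 4 Order 1 Order 2 Order 3.
Order 4: 0→7, due 10, tardiness 0
Order 1: 7→17, due 14, tardiness 3
Order 2: 17→19, due 15, tardiness 4
Order 3: 19→30, due 22, tardiness 8
Sum = 0+3+4+8 = 15.
SPT 13, FIFO 21, EDD 15 → minimum 13.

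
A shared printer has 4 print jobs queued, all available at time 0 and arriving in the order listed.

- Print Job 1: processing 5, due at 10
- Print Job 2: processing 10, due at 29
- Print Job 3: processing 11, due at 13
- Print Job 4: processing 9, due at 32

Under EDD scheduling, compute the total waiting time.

EDD (increasing due date): Print Job 1 Print Job 3 Print Job 2 Print Job 4.
Print Job 1: waits 0, runs 0→5
Print Job 3: waits 5, runs 5→16
Print Job 2: waits 16, runs 16→26
Print Job 4: waits 26, runs 26→35
Sum = 0+5+16+26 = 47.

47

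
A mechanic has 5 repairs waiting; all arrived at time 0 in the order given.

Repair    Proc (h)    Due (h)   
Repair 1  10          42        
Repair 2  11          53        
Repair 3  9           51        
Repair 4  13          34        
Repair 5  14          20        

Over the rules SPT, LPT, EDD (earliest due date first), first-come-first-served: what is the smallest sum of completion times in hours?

158

SPT (increasing processing time): Repair 3 Repair 1 Repair 2 Repair 4 Repair 5.
Repair 3: 0→9
Repair 1: 9→19
Repair 2: 19→30
Repair 4: 30→43
Repair 5: 43→57
Sum = 9+19+30+43+57 = 158.
LPT (decreasing processing time): Repair 5 Repair 4 Repair 2 Repair 1 Repair 3.
Repair 5: 0→14
Repair 4: 14→27
Repair 2: 27→38
Repair 1: 38→48
Repair 3: 48→57
Sum = 14+27+38+48+57 = 184.
EDD (increasing due date): Repair 5 Repair 4 Repair 1 Repair 3 Repair 2.
Repair 5: 0→14
Repair 4: 14→27
Repair 1: 27→37
Repair 3: 37→46
Repair 2: 46→57
Sum = 14+27+37+46+57 = 181.
FIFO (arrival order): Repair 1 Repair 2 Repair 3 Repair 4 Repair 5.
Repair 1: 0→10
Repair 2: 10→21
Repair 3: 21→30
Repair 4: 30→43
Repair 5: 43→57
Sum = 10+21+30+43+57 = 161.
SPT 158, LPT 184, EDD 181, FIFO 161 → minimum 158.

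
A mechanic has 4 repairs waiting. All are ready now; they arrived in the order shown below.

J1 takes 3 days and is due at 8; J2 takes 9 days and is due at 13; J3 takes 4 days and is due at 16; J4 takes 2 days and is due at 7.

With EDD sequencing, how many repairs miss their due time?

2

EDD (increasing due date): J4 J1 J2 J3.
J4: 0→2, due 7, tardiness 0
J1: 2→5, due 8, tardiness 0
J2: 5→14, due 13, tardiness 1
J3: 14→18, due 16, tardiness 2
Late repairs: 2.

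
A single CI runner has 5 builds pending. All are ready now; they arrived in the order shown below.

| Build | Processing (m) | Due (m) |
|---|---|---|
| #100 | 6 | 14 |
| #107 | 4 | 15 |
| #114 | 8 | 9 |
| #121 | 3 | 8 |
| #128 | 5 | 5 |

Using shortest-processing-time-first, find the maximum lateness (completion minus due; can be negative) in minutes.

17

SPT (increasing processing time): #121 #107 #128 #100 #114.
#121: 0→3, due 8, lateness -5
#107: 3→7, due 15, lateness -8
#128: 7→12, due 5, lateness 7
#100: 12→18, due 14, lateness 4
#114: 18→26, due 9, lateness 17
Maximum = 17.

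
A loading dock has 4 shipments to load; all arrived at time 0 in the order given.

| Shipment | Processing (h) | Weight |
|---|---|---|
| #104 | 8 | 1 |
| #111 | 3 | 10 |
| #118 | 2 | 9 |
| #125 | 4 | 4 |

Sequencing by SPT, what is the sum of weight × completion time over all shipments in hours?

SPT (increasing processing time): #118 #111 #125 #104.
#118: finishes 2, weight 9, w·C = 18
#111: finishes 5, weight 10, w·C = 50
#125: finishes 9, weight 4, w·C = 36
#104: finishes 17, weight 1, w·C = 17
Sum = 18+50+36+17 = 121.

121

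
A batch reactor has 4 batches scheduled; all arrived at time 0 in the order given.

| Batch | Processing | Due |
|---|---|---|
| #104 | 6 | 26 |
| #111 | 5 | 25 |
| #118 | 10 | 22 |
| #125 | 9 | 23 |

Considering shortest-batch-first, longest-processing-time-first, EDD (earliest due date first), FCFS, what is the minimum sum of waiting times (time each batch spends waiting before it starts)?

SPT (increasing processing time): #111 #104 #125 #118.
#111: waits 0, runs 0→5
#104: waits 5, runs 5→11
#125: waits 11, runs 11→20
#118: waits 20, runs 20→30
Sum = 0+5+11+20 = 36.
LPT (decreasing processing time): #118 #125 #104 #111.
#118: waits 0, runs 0→10
#125: waits 10, runs 10→19
#104: waits 19, runs 19→25
#111: waits 25, runs 25→30
Sum = 0+10+19+25 = 54.
EDD (increasing due date): #118 #125 #111 #104.
#118: waits 0, runs 0→10
#125: waits 10, runs 10→19
#111: waits 19, runs 19→24
#104: waits 24, runs 24→30
Sum = 0+10+19+24 = 53.
FIFO (arrival order): #104 #111 #118 #125.
#104: waits 0, runs 0→6
#111: waits 6, runs 6→11
#118: waits 11, runs 11→21
#125: waits 21, runs 21→30
Sum = 0+6+11+21 = 38.
SPT 36, LPT 54, EDD 53, FIFO 38 → minimum 36.

36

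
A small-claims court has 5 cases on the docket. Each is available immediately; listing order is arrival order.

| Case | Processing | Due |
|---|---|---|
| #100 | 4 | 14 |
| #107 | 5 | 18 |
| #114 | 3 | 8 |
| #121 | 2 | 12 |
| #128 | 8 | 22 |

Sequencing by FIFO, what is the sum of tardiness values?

6

FIFO (arrival order): #100 #107 #114 #121 #128.
#100: 0→4, due 14, tardiness 0
#107: 4→9, due 18, tardiness 0
#114: 9→12, due 8, tardiness 4
#121: 12→14, due 12, tardiness 2
#128: 14→22, due 22, tardiness 0
Sum = 0+0+4+2+0 = 6.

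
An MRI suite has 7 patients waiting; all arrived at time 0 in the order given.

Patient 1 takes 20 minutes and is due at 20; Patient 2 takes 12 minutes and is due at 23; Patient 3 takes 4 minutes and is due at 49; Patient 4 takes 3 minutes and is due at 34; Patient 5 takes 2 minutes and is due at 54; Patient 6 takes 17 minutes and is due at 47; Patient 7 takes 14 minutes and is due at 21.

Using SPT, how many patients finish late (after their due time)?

3

SPT (increasing processing time): Patient 5 Patient 4 Patient 3 Patient 2 Patient 7 Patient 6 Patient 1.
Patient 5: 0→2, due 54, tardiness 0
Patient 4: 2→5, due 34, tardiness 0
Patient 3: 5→9, due 49, tardiness 0
Patient 2: 9→21, due 23, tardiness 0
Patient 7: 21→35, due 21, tardiness 14
Patient 6: 35→52, due 47, tardiness 5
Patient 1: 52→72, due 20, tardiness 52
Late patients: 3.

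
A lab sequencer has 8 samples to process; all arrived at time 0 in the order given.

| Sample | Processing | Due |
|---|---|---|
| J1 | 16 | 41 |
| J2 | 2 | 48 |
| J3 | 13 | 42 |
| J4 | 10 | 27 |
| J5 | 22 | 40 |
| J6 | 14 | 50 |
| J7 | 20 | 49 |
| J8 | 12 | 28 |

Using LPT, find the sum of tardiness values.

292

LPT (decreasing processing time): J5 J7 J1 J6 J3 J8 J4 J2.
J5: 0→22, due 40, tardiness 0
J7: 22→42, due 49, tardiness 0
J1: 42→58, due 41, tardiness 17
J6: 58→72, due 50, tardiness 22
J3: 72→85, due 42, tardiness 43
J8: 85→97, due 28, tardiness 69
J4: 97→107, due 27, tardiness 80
J2: 107→109, due 48, tardiness 61
Sum = 0+0+17+22+43+69+80+61 = 292.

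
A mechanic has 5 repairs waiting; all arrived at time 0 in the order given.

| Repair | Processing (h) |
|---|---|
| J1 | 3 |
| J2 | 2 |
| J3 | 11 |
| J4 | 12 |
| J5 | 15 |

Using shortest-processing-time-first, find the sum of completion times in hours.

SPT (increasing processing time): J2 J1 J3 J4 J5.
J2: 0→2
J1: 2→5
J3: 5→16
J4: 16→28
J5: 28→43
Sum = 2+5+16+28+43 = 94.

94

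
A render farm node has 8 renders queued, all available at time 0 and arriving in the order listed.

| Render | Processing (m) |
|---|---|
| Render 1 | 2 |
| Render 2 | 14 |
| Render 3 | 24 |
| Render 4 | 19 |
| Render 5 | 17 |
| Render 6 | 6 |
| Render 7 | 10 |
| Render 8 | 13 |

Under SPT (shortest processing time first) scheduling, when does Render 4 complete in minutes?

81

SPT (increasing processing time): Render 1 Render 6 Render 7 Render 8 Render 2 Render 5 Render 4 Render 3.
Render 1: 0→2
Render 6: 2→8
Render 7: 8→18
Render 8: 18→31
Render 2: 31→45
Render 5: 45→62
Render 4: 62→81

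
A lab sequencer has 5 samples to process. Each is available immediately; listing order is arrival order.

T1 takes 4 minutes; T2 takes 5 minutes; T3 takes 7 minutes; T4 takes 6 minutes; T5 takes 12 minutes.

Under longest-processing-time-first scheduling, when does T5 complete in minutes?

12

LPT (decreasing processing time): T5 T3 T4 T2 T1.
T5: 0→12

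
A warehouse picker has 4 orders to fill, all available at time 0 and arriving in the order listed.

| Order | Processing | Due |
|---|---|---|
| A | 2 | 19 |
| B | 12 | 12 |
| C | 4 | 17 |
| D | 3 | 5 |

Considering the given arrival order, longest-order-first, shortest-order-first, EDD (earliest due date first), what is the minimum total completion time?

FIFO (arrival order): A B C D.
A: 0→2
B: 2→14
C: 14→18
D: 18→21
Sum = 2+14+18+21 = 55.
LPT (decreasing processing time): B C D A.
B: 0→12
C: 12→16
D: 16→19
A: 19→21
Sum = 12+16+19+21 = 68.
SPT (increasing processing time): A D C B.
A: 0→2
D: 2→5
C: 5→9
B: 9→21
Sum = 2+5+9+21 = 37.
EDD (increasing due date): D B C A.
D: 0→3
B: 3→15
C: 15→19
A: 19→21
Sum = 3+15+19+21 = 58.
FIFO 55, LPT 68, SPT 37, EDD 58 → minimum 37.

37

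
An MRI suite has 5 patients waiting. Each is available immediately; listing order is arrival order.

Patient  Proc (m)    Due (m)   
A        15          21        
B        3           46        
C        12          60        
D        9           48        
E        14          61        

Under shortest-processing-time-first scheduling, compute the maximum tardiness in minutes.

SPT (increasing processing time): B D C E A.
B: 0→3, due 46, tardiness 0
D: 3→12, due 48, tardiness 0
C: 12→24, due 60, tardiness 0
E: 24→38, due 61, tardiness 0
A: 38→53, due 21, tardiness 32
Maximum = 32.

32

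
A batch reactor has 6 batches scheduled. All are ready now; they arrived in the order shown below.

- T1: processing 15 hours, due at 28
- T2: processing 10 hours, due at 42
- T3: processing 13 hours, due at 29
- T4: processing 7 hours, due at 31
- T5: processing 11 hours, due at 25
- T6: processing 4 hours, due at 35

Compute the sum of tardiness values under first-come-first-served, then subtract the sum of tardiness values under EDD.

FIFO (arrival order): T1 T2 T3 T4 T5 T6.
T1: 0→15, due 28, tardiness 0
T2: 15→25, due 42, tardiness 0
T3: 25→38, due 29, tardiness 9
T4: 38→45, due 31, tardiness 14
T5: 45→56, due 25, tardiness 31
T6: 56→60, due 35, tardiness 25
Sum = 0+0+9+14+31+25 = 79.
EDD (increasing due date): T5 T1 T3 T4 T6 T2.
T5: 0→11, due 25, tardiness 0
T1: 11→26, due 28, tardiness 0
T3: 26→39, due 29, tardiness 10
T4: 39→46, due 31, tardiness 15
T6: 46→50, due 35, tardiness 15
T2: 50→60, due 42, tardiness 18
Sum = 0+0+10+15+15+18 = 58.
Difference = 79 − 58 = 21.

21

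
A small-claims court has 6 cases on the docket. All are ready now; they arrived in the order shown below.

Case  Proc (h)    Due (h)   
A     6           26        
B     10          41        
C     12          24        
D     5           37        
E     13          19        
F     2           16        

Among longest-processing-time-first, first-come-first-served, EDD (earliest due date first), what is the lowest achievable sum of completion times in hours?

163

LPT (decreasing processing time): E C B A D F.
E: 0→13
C: 13→25
B: 25→35
A: 35→41
D: 41→46
F: 46→48
Sum = 13+25+35+41+46+48 = 208.
FIFO (arrival order): A B C D E F.
A: 0→6
B: 6→16
C: 16→28
D: 28→33
E: 33→46
F: 46→48
Sum = 6+16+28+33+46+48 = 177.
EDD (increasing due date): F E C A D B.
F: 0→2
E: 2→15
C: 15→27
A: 27→33
D: 33→38
B: 38→48
Sum = 2+15+27+33+38+48 = 163.
LPT 208, FIFO 177, EDD 163 → minimum 163.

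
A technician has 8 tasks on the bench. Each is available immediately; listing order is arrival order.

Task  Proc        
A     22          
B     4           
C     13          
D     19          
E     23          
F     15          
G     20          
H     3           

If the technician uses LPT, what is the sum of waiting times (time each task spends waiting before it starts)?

LPT (decreasing processing time): E A G D F C B H.
E: waits 0, runs 0→23
A: waits 23, runs 23→45
G: waits 45, runs 45→65
D: waits 65, runs 65→84
F: waits 84, runs 84→99
C: waits 99, runs 99→112
B: waits 112, runs 112→116
H: waits 116, runs 116→119
Sum = 0+23+45+65+84+99+112+116 = 544.

544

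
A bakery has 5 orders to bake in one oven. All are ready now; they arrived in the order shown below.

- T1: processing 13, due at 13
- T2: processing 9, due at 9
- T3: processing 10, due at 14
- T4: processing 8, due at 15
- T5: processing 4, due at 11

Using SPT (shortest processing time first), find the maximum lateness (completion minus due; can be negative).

31

SPT (increasing processing time): T5 T4 T2 T3 T1.
T5: 0→4, due 11, lateness -7
T4: 4→12, due 15, lateness -3
T2: 12→21, due 9, lateness 12
T3: 21→31, due 14, lateness 17
T1: 31→44, due 13, lateness 31
Maximum = 31.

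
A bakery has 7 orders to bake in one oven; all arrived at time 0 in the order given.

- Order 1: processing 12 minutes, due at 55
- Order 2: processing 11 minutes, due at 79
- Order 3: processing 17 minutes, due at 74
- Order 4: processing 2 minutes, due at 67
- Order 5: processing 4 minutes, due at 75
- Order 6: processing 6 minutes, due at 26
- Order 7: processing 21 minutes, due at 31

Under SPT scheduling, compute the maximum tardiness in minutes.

42

SPT (increasing processing time): Order 4 Order 5 Order 6 Order 2 Order 1 Order 3 Order 7.
Order 4: 0→2, due 67, tardiness 0
Order 5: 2→6, due 75, tardiness 0
Order 6: 6→12, due 26, tardiness 0
Order 2: 12→23, due 79, tardiness 0
Order 1: 23→35, due 55, tardiness 0
Order 3: 35→52, due 74, tardiness 0
Order 7: 52→73, due 31, tardiness 42
Maximum = 42.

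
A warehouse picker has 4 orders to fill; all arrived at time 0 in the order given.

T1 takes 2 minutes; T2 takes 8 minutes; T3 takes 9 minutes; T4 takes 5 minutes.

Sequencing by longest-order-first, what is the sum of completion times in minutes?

72

LPT (decreasing processing time): T3 T2 T4 T1.
T3: 0→9
T2: 9→17
T4: 17→22
T1: 22→24
Sum = 9+17+22+24 = 72.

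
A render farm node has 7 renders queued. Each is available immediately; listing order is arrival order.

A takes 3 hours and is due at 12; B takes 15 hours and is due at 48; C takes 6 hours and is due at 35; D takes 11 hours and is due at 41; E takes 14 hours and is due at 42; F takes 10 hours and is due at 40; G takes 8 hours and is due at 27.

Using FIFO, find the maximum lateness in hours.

FIFO (arrival order): A B C D E F G.
A: 0→3, due 12, lateness -9
B: 3→18, due 48, lateness -30
C: 18→24, due 35, lateness -11
D: 24→35, due 41, lateness -6
E: 35→49, due 42, lateness 7
F: 49→59, due 40, lateness 19
G: 59→67, due 27, lateness 40
Maximum = 40.

40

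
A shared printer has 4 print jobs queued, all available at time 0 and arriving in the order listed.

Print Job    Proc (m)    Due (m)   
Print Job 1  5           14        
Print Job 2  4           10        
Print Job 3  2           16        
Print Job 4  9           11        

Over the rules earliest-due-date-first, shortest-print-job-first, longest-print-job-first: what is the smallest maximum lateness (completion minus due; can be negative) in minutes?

EDD (increasing due date): Print Job 2 Print Job 4 Print Job 1 Print Job 3.
Print Job 2: 0→4, due 10, lateness -6
Print Job 4: 4→13, due 11, lateness 2
Print Job 1: 13→18, due 14, lateness 4
Print Job 3: 18→20, due 16, lateness 4
Maximum = 4.
SPT (increasing processing time): Print Job 3 Print Job 2 Print Job 1 Print Job 4.
Print Job 3: 0→2, due 16, lateness -14
Print Job 2: 2→6, due 10, lateness -4
Print Job 1: 6→11, due 14, lateness -3
Print Job 4: 11→20, due 11, lateness 9
Maximum = 9.
LPT (decreasing processing time): Print Job 4 Print Job 1 Print Job 2 Print Job 3.
Print Job 4: 0→9, due 11, lateness -2
Print Job 1: 9→14, due 14, lateness 0
Print Job 2: 14→18, due 10, lateness 8
Print Job 3: 18→20, due 16, lateness 4
Maximum = 8.
EDD 4, SPT 9, LPT 8 → minimum 4.

4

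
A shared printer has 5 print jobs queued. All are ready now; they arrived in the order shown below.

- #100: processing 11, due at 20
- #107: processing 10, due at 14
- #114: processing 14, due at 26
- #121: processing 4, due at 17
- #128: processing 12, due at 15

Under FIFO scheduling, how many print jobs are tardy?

4

FIFO (arrival order): #100 #107 #114 #121 #128.
#100: 0→11, due 20, tardiness 0
#107: 11→21, due 14, tardiness 7
#114: 21→35, due 26, tardiness 9
#121: 35→39, due 17, tardiness 22
#128: 39→51, due 15, tardiness 36
Late print jobs: 4.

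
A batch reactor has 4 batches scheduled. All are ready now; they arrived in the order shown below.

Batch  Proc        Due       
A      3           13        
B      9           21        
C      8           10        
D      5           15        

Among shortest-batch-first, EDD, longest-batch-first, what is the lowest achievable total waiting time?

SPT (increasing processing time): A D C B.
A: waits 0, runs 0→3
D: waits 3, runs 3→8
C: waits 8, runs 8→16
B: waits 16, runs 16→25
Sum = 0+3+8+16 = 27.
EDD (increasing due date): C A D B.
C: waits 0, runs 0→8
A: waits 8, runs 8→11
D: waits 11, runs 11→16
B: waits 16, runs 16→25
Sum = 0+8+11+16 = 35.
LPT (decreasing processing time): B C D A.
B: waits 0, runs 0→9
C: waits 9, runs 9→17
D: waits 17, runs 17→22
A: waits 22, runs 22→25
Sum = 0+9+17+22 = 48.
SPT 27, EDD 35, LPT 48 → minimum 27.

27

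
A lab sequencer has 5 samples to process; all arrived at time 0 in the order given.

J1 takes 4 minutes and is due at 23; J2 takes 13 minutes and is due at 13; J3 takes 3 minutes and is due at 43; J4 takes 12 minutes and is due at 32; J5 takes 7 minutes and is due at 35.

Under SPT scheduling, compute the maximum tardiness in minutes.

26

SPT (increasing processing time): J3 J1 J5 J4 J2.
J3: 0→3, due 43, tardiness 0
J1: 3→7, due 23, tardiness 0
J5: 7→14, due 35, tardiness 0
J4: 14→26, due 32, tardiness 0
J2: 26→39, due 13, tardiness 26
Maximum = 26.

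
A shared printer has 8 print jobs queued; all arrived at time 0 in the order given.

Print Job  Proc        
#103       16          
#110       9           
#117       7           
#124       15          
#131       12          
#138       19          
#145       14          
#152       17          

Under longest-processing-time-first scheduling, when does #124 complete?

67

LPT (decreasing processing time): #138 #152 #103 #124 #145 #131 #110 #117.
#138: 0→19
#152: 19→36
#103: 36→52
#124: 52→67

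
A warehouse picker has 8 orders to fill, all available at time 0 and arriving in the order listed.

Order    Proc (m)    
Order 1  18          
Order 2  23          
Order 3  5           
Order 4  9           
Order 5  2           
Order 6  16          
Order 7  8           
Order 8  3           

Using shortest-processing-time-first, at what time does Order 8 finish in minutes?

SPT (increasing processing time): Order 5 Order 8 Order 3 Order 7 Order 4 Order 6 Order 1 Order 2.
Order 5: 0→2
Order 8: 2→5

5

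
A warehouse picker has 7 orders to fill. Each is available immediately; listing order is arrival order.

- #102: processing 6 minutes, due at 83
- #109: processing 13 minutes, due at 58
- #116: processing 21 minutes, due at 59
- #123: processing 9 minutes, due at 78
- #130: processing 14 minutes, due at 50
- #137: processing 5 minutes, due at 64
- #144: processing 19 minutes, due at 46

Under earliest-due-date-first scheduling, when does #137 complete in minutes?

72

EDD (increasing due date): #144 #130 #109 #116 #137 #123 #102.
#144: 0→19
#130: 19→33
#109: 33→46
#116: 46→67
#137: 67→72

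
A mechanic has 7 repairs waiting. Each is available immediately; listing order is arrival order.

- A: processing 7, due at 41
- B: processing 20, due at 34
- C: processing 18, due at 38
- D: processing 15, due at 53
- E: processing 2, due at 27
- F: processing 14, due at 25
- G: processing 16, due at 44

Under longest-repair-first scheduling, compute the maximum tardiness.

LPT (decreasing processing time): B C G D F A E.
B: 0→20, due 34, tardiness 0
C: 20→38, due 38, tardiness 0
G: 38→54, due 44, tardiness 10
D: 54→69, due 53, tardiness 16
F: 69→83, due 25, tardiness 58
A: 83→90, due 41, tardiness 49
E: 90→92, due 27, tardiness 65
Maximum = 65.

65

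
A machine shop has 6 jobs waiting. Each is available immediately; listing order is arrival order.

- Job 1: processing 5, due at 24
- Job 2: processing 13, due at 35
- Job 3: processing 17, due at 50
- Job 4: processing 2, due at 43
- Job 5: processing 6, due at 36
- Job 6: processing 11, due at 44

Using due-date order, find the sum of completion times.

EDD (increasing due date): Job 1 Job 2 Job 5 Job 4 Job 6 Job 3.
Job 1: 0→5
Job 2: 5→18
Job 5: 18→24
Job 4: 24→26
Job 6: 26→37
Job 3: 37→54
Sum = 5+18+24+26+37+54 = 164.

164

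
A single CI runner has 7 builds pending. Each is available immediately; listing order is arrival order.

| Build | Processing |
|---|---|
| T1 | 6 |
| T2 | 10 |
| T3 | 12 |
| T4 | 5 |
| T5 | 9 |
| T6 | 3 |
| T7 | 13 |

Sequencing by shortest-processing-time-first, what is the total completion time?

SPT (increasing processing time): T6 T4 T1 T5 T2 T3 T7.
T6: 0→3
T4: 3→8
T1: 8→14
T5: 14→23
T2: 23→33
T3: 33→45
T7: 45→58
Sum = 3+8+14+23+33+45+58 = 184.

184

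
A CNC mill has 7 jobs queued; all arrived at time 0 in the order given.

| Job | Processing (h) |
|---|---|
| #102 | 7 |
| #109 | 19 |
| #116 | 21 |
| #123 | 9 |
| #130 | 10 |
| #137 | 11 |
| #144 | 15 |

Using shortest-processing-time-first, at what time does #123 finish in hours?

16

SPT (increasing processing time): #102 #123 #130 #137 #144 #109 #116.
#102: 0→7
#123: 7→16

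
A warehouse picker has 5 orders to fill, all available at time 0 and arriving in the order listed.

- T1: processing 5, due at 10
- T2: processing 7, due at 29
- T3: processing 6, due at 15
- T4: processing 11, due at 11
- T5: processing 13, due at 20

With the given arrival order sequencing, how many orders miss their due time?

FIFO (arrival order): T1 T2 T3 T4 T5.
T1: 0→5, due 10, tardiness 0
T2: 5→12, due 29, tardiness 0
T3: 12→18, due 15, tardiness 3
T4: 18→29, due 11, tardiness 18
T5: 29→42, due 20, tardiness 22
Late orders: 3.

3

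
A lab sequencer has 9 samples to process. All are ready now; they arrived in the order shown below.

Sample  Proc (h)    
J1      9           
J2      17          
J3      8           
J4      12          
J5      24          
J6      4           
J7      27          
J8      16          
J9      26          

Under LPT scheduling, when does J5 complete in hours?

77

LPT (decreasing processing time): J7 J9 J5 J2 J8 J4 J1 J3 J6.
J7: 0→27
J9: 27→53
J5: 53→77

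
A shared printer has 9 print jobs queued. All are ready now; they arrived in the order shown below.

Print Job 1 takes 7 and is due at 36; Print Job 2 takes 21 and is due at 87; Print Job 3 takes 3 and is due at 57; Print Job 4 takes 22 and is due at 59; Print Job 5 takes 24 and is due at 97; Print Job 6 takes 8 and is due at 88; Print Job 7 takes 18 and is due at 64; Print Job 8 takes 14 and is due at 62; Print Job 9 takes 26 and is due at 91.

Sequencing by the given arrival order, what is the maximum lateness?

55

FIFO (arrival order): Print Job 1 Print Job 2 Print Job 3 Print Job 4 Print Job 5 Print Job 6 Print Job 7 Print Job 8 Print Job 9.
Print Job 1: 0→7, due 36, lateness -29
Print Job 2: 7→28, due 87, lateness -59
Print Job 3: 28→31, due 57, lateness -26
Print Job 4: 31→53, due 59, lateness -6
Print Job 5: 53→77, due 97, lateness -20
Print Job 6: 77→85, due 88, lateness -3
Print Job 7: 85→103, due 64, lateness 39
Print Job 8: 103→117, due 62, lateness 55
Print Job 9: 117→143, due 91, lateness 52
Maximum = 55.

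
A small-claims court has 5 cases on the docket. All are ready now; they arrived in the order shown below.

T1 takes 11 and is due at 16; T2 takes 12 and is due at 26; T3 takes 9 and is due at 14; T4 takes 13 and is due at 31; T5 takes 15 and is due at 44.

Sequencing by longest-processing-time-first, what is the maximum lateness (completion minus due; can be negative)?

46

LPT (decreasing processing time): T5 T4 T2 T1 T3.
T5: 0→15, due 44, lateness -29
T4: 15→28, due 31, lateness -3
T2: 28→40, due 26, lateness 14
T1: 40→51, due 16, lateness 35
T3: 51→60, due 14, lateness 46
Maximum = 46.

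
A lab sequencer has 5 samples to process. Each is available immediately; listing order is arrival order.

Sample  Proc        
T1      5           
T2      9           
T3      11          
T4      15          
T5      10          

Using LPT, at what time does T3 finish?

26

LPT (decreasing processing time): T4 T3 T5 T2 T1.
T4: 0→15
T3: 15→26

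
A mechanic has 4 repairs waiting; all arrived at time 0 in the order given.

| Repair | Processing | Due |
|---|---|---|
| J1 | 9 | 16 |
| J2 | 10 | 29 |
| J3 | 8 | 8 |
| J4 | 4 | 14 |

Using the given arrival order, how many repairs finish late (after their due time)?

FIFO (arrival order): J1 J2 J3 J4.
J1: 0→9, due 16, tardiness 0
J2: 9→19, due 29, tardiness 0
J3: 19→27, due 8, tardiness 19
J4: 27→31, due 14, tardiness 17
Late repairs: 2.

2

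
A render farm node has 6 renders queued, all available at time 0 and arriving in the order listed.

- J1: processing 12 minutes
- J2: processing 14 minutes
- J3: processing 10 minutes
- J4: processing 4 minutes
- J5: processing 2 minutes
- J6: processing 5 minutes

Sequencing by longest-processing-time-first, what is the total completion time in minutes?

LPT (decreasing processing time): J2 J1 J3 J6 J4 J5.
J2: 0→14
J1: 14→26
J3: 26→36
J6: 36→41
J4: 41→45
J5: 45→47
Sum = 14+26+36+41+45+47 = 209.

209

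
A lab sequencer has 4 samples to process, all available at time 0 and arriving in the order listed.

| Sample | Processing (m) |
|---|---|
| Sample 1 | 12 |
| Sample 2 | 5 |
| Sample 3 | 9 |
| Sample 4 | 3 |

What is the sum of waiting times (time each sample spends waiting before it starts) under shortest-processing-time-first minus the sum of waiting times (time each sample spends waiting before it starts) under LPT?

-31

SPT (increasing processing time): Sample 4 Sample 2 Sample 3 Sample 1.
Sample 4: waits 0, runs 0→3
Sample 2: waits 3, runs 3→8
Sample 3: waits 8, runs 8→17
Sample 1: waits 17, runs 17→29
Sum = 0+3+8+17 = 28.
LPT (decreasing processing time): Sample 1 Sample 3 Sample 2 Sample 4.
Sample 1: waits 0, runs 0→12
Sample 3: waits 12, runs 12→21
Sample 2: waits 21, runs 21→26
Sample 4: waits 26, runs 26→29
Sum = 0+12+21+26 = 59.
Difference = 28 − 59 = -31.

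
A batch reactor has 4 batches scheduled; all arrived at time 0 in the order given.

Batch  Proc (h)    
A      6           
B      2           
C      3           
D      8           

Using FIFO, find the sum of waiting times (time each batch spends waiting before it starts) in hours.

25

FIFO (arrival order): A B C D.
A: waits 0, runs 0→6
B: waits 6, runs 6→8
C: waits 8, runs 8→11
D: waits 11, runs 11→19
Sum = 0+6+8+11 = 25.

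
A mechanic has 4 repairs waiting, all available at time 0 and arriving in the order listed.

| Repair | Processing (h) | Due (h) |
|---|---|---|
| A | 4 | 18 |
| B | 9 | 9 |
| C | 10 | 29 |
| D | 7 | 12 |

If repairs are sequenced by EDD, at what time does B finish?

9

EDD (increasing due date): B D A C.
B: 0→9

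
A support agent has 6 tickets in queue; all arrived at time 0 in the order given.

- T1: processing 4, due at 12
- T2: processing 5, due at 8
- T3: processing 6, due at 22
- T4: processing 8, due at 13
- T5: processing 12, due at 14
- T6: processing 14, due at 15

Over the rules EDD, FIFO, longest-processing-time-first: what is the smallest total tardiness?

66

EDD (increasing due date): T2 T1 T4 T5 T6 T3.
T2: 0→5, due 8, tardiness 0
T1: 5→9, due 12, tardiness 0
T4: 9→17, due 13, tardiness 4
T5: 17→29, due 14, tardiness 15
T6: 29→43, due 15, tardiness 28
T3: 43→49, due 22, tardiness 27
Sum = 0+0+4+15+28+27 = 74.
FIFO (arrival order): T1 T2 T3 T4 T5 T6.
T1: 0→4, due 12, tardiness 0
T2: 4→9, due 8, tardiness 1
T3: 9→15, due 22, tardiness 0
T4: 15→23, due 13, tardiness 10
T5: 23→35, due 14, tardiness 21
T6: 35→49, due 15, tardiness 34
Sum = 0+1+0+10+21+34 = 66.
LPT (decreasing processing time): T6 T5 T4 T3 T2 T1.
T6: 0→14, due 15, tardiness 0
T5: 14→26, due 14, tardiness 12
T4: 26→34, due 13, tardiness 21
T3: 34→40, due 22, tardiness 18
T2: 40→45, due 8, tardiness 37
T1: 45→49, due 12, tardiness 37
Sum = 0+12+21+18+37+37 = 125.
EDD 74, FIFO 66, LPT 125 → minimum 66.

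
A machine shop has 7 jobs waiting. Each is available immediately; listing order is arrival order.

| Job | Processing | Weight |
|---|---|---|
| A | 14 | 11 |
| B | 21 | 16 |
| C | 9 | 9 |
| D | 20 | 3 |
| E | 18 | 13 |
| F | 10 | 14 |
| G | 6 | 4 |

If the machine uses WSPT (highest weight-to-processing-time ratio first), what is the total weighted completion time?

WSPT (decreasing weight/processing-time ratio): F C A B E G D.
F: finishes 10, weight 14, w·C = 140
C: finishes 19, weight 9, w·C = 171
A: finishes 33, weight 11, w·C = 363
B: finishes 54, weight 16, w·C = 864
E: finishes 72, weight 13, w·C = 936
G: finishes 78, weight 4, w·C = 312
D: finishes 98, weight 3, w·C = 294
Sum = 140+171+363+864+936+312+294 = 3080.

3080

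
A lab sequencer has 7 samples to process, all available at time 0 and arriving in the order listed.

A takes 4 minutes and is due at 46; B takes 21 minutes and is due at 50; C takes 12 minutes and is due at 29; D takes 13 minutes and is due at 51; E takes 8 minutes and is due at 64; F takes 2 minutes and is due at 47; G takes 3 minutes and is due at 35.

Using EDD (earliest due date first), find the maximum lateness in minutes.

4

EDD (increasing due date): C G A F B D E.
C: 0→12, due 29, lateness -17
G: 12→15, due 35, lateness -20
A: 15→19, due 46, lateness -27
F: 19→21, due 47, lateness -26
B: 21→42, due 50, lateness -8
D: 42→55, due 51, lateness 4
E: 55→63, due 64, lateness -1
Maximum = 4.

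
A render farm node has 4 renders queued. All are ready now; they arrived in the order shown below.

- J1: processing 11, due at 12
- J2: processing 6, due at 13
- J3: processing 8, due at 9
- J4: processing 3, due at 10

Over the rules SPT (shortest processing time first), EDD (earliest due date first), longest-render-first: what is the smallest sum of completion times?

SPT (increasing processing time): J4 J2 J3 J1.
J4: 0→3
J2: 3→9
J3: 9→17
J1: 17→28
Sum = 3+9+17+28 = 57.
EDD (increasing due date): J3 J4 J1 J2.
J3: 0→8
J4: 8→11
J1: 11→22
J2: 22→28
Sum = 8+11+22+28 = 69.
LPT (decreasing processing time): J1 J3 J2 J4.
J1: 0→11
J3: 11→19
J2: 19→25
J4: 25→28
Sum = 11+19+25+28 = 83.
SPT 57, EDD 69, LPT 83 → minimum 57.

57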